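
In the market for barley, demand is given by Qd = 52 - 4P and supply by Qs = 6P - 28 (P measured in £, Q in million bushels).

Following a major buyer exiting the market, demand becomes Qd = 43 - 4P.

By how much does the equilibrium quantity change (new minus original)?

-5.4

Original equilibrium: 52 - 4P = 6P - 28 gives 80 = 10P, so P = 8 and Q = 20.
The new curves are Qd = 43 - 4P (demand) and Qs = 6P - 28 (supply).
Clearing the new market: 43 - 4P = 6P - 28, so P = 7.1 and Q = 14.6.
ΔQ = 14.6 − 20 = -5.4.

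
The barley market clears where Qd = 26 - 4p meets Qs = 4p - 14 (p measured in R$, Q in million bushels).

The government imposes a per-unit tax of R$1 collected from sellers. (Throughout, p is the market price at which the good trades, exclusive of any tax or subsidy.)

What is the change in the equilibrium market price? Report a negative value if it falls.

+0.5

Solve the original market: 26 - 4p = 4p - 14, hence p = 5 and Q = 6.
Since sellers keep the price net of the tax, the effective supply curve becomes Qs = 4p - 18.
New equilibrium: 26 - 4p = 4p - 18 ⇒ 44 = 8p ⇒ p = 5.5, Q = 4.
Δp = 5.5 − 5 = +0.5.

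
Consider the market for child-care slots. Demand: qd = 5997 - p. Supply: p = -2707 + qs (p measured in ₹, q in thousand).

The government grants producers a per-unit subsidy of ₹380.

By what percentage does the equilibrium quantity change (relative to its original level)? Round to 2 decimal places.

+4.37

Before the shock: 5997 - p = p + 2707 ⇒ 3290 = 2p ⇒ p = 1645, q = 4352.
Since sellers receive the price plus the subsidy, the effective supply curve becomes qs = p + 3087.
New equilibrium: 5997 - p = p + 3087 ⇒ 2910 = 2p ⇒ p = 1455, q = 4542.
%Δq = (4542 − 4352) / 4352 × 100 = +4.37%.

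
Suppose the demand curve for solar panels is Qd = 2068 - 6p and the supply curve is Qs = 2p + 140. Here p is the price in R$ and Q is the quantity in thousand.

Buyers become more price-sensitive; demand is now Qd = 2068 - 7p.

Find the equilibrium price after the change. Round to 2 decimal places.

Original equilibrium: 2068 - 6p = 2p + 140 gives 1928 = 8p, so p = 241 and Q = 622.
The new curves are Qd = 2068 - 7p (demand) and Qs = 2p + 140 (supply).
Equate the new curves: 2068 - 7p = 2p + 140, giving 1928 = 9p, p = 1928/9 ≈ 214.2222, Q = 5116/9 ≈ 568.4444.

214.22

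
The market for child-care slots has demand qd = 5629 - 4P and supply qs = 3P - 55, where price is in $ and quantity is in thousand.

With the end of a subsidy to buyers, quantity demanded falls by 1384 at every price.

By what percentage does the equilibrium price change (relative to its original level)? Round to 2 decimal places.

Before the shock: 5629 - 4P = 3P - 55 ⇒ 5684 = 7P ⇒ P = 812, q = 2381.
The new curves are qd = 4245 - 4P (demand) and qs = 3P - 55 (supply).
Equate the new curves: 4245 - 4P = 3P - 55, giving 4300 = 7P, P = 4300/7 ≈ 614.2857, q = 12515/7 ≈ 1787.8571.
%ΔP = (614.2857 − 812) / 812 × 100 = -24.35%.

-24.35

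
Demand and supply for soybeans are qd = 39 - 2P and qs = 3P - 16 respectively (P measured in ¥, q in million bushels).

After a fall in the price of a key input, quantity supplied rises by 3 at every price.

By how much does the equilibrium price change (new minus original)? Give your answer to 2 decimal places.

Initially, 39 - 2P = 3P - 16, so 55 = 5P and P = 11, q = 17.
The new curves are qd = 39 - 2P (demand) and qs = 3P - 13 (supply).
Clearing the new market: 39 - 2P = 3P - 13, so P = 10.4 and q = 18.2.
ΔP = 10.4 − 11 = -0.60.

-0.60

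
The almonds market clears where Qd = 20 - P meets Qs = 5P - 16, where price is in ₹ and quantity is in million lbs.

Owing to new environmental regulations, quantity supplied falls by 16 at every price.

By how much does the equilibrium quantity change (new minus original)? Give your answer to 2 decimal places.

-2.67

Before the shock: 20 - P = 5P - 16 ⇒ 36 = 6P ⇒ P = 6, Q = 14.
After the shift, demand is Qd = 20 - P and supply is Qs = 5P - 32.
New equilibrium: 20 - P = 5P - 32 ⇒ 52 = 6P ⇒ P = 26/3 ≈ 8.6667, Q = 34/3 ≈ 11.3333.
ΔQ = 11.3333 − 14 = -2.67.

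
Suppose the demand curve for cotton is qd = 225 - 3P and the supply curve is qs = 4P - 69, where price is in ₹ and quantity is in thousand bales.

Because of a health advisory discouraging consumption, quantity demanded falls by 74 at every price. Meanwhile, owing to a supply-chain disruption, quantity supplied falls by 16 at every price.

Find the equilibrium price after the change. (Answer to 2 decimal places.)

Before the shock: 225 - 3P = 4P - 69 ⇒ 294 = 7P ⇒ P = 42, q = 99.
With the change applied: demand qd = 151 - 3P, supply qs = 4P - 85.
Equate the new curves: 151 - 3P = 4P - 85, giving 236 = 7P, P = 236/7 ≈ 33.7143, q = 349/7 ≈ 49.8571.

33.71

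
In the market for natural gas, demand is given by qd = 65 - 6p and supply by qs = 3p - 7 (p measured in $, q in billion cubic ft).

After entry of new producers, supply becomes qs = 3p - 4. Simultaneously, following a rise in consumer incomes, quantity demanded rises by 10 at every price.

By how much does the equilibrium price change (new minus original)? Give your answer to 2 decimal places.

+0.78

Original equilibrium: 65 - 6p = 3p - 7 gives 72 = 9p, so p = 8 and q = 17.
With the change applied: demand qd = 75 - 6p, supply qs = 3p - 4.
Clearing the new market: 75 - 6p = 3p - 4, so p = 79/9 ≈ 8.7778 and q = 67/3 ≈ 22.3333.
Δp = 8.7778 − 8 = +0.78.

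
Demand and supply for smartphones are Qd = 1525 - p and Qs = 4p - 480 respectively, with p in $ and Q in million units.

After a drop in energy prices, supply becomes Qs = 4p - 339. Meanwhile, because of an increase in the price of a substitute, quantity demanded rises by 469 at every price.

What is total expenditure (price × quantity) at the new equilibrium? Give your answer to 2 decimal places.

712684.84

Before the shock: 1525 - p = 4p - 480 ⇒ 2005 = 5p ⇒ p = 401, Q = 1124.
With the change applied: demand Qd = 1994 - p, supply Qs = 4p - 339.
New equilibrium: 1994 - p = 4p - 339 ⇒ 2333 = 5p ⇒ p = 466.6, Q = 1527.4.
New expenditure = 466.6 × 1527.4 = 712684.84.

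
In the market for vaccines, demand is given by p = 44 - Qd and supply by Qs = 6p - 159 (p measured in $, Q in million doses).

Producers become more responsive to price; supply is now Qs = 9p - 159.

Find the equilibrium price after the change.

20.3

Initially, 44 - p = 6p - 159, so 203 = 7p and p = 29, Q = 15.
With the change applied: demand Qd = 44 - p, supply Qs = 9p - 159.
Setting them equal: 44 - p = 9p - 159 → 203 = 10p, so p = 20.3 and Q = 23.7.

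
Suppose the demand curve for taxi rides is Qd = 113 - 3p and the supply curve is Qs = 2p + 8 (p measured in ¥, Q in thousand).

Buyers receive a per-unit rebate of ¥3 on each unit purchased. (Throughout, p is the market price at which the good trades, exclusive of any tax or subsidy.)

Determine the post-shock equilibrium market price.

22.8

Initially, 113 - 3p = 2p + 8, so 105 = 5p and p = 21, Q = 50.
Since buyers' out-of-pocket price is the market price minus the rebate, the effective demand curve becomes Qd = 122 - 3p.
Clearing the new market: 122 - 3p = 2p + 8, so p = 22.8 and Q = 53.6.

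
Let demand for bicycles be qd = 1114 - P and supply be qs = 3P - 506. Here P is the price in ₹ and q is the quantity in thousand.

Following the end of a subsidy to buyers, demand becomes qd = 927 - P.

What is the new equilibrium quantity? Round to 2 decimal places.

Solve the original market: 1114 - P = 3P - 506, hence P = 405 and q = 709.
After the shift, demand is qd = 927 - P and supply is qs = 3P - 506.
Setting them equal: 927 - P = 3P - 506 → 1433 = 4P, so P = 358.25 and q = 568.75.

568.75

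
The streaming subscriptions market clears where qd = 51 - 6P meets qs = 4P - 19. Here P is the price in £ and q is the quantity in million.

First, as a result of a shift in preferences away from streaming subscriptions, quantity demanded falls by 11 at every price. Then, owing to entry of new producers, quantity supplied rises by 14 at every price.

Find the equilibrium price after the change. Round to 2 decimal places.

Original equilibrium: 51 - 6P = 4P - 19 gives 70 = 10P, so P = 7 and q = 9.
After the shift, demand is qd = 40 - 6P and supply is qs = 4P - 5.
Clearing the new market: 40 - 6P = 4P - 5, so P = 4.5 and q = 13.

4.50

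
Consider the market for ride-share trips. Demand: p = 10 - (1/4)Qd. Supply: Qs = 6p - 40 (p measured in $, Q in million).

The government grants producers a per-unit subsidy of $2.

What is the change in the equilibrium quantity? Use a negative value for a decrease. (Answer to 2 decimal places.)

Before the shock: 40 - 4p = 6p - 40 ⇒ 80 = 10p ⇒ p = 8, Q = 8.
Since sellers receive the price plus the subsidy, the effective supply curve becomes Qs = 6p - 28.
New equilibrium: 40 - 4p = 6p - 28 ⇒ 68 = 10p ⇒ p = 6.8, Q = 12.8.
ΔQ = 12.8 − 8 = +4.80.

+4.80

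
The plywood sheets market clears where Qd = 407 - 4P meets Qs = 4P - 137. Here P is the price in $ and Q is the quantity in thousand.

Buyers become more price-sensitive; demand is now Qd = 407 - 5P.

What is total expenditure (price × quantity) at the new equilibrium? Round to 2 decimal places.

Original equilibrium: 407 - 4P = 4P - 137 gives 544 = 8P, so P = 68 and Q = 135.
With the change applied: demand Qd = 407 - 5P, supply Qs = 4P - 137.
New equilibrium: 407 - 5P = 4P - 137 ⇒ 544 = 9P ⇒ P = 544/9 ≈ 60.4444, Q = 943/9 ≈ 104.7778.
New expenditure = 60.4444 × 104.7778 = 6333.23.

6333.23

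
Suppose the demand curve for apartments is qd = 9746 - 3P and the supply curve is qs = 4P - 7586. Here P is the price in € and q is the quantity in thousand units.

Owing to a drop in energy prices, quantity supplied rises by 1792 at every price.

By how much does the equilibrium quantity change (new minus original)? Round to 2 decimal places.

Initially, 9746 - 3P = 4P - 7586, so 17332 = 7P and P = 2476, q = 2318.
After the shift, demand is qd = 9746 - 3P and supply is qs = 4P - 5794.
Clearing the new market: 9746 - 3P = 4P - 5794, so P = 2220 and q = 3086.
Δq = 3086 − 2318 = +768.00.

+768.00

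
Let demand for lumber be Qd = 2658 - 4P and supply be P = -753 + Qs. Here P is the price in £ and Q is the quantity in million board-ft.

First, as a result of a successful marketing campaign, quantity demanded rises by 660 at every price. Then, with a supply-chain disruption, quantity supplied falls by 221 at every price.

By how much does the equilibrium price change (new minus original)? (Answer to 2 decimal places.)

+176.20

Solve the original market: 2658 - 4P = P + 753, hence P = 381 and Q = 1134.
The shock moves the curves to Qd = 3318 - 4P and Qs = P + 532.
Equate the new curves: 3318 - 4P = P + 532, giving 2786 = 5P, P = 557.2, Q = 1089.2.
ΔP = 557.2 − 381 = +176.20.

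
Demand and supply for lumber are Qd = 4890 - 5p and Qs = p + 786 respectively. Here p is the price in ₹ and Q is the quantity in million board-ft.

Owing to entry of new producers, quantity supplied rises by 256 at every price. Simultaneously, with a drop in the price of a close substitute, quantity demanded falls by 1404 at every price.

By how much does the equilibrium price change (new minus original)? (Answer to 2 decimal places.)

-276.67

Solve the original market: 4890 - 5p = p + 786, hence p = 684 and Q = 1470.
The shock moves the curves to Qd = 3486 - 5p and Qs = p + 1042.
Equate the new curves: 3486 - 5p = p + 1042, giving 2444 = 6p, p = 1222/3 ≈ 407.3333, Q = 4348/3 ≈ 1449.3333.
Δp = 407.3333 − 684 = -276.67.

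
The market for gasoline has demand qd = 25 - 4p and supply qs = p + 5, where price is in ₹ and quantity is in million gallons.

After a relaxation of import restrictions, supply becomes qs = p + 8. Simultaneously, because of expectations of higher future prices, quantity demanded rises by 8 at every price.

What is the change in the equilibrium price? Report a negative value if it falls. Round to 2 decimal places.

Solve the original market: 25 - 4p = p + 5, hence p = 4 and q = 9.
The shock moves the curves to qd = 33 - 4p and qs = p + 8.
New equilibrium: 33 - 4p = p + 8 ⇒ 25 = 5p ⇒ p = 5, q = 13.
Δp = 5 − 4 = +1.00.

+1.00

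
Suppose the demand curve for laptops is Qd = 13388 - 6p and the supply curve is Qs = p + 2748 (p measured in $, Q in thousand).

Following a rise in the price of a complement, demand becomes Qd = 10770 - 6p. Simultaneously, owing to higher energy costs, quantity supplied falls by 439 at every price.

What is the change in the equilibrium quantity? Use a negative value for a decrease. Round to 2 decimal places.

-750.29

Initially, 13388 - 6p = p + 2748, so 10640 = 7p and p = 1520, Q = 4268.
With the change applied: demand Qd = 10770 - 6p, supply Qs = p + 2309.
Equate the new curves: 10770 - 6p = p + 2309, giving 8461 = 7p, p = 8461/7 ≈ 1208.7143, Q = 24624/7 ≈ 3517.7143.
ΔQ = 3517.7143 − 4268 = -750.29.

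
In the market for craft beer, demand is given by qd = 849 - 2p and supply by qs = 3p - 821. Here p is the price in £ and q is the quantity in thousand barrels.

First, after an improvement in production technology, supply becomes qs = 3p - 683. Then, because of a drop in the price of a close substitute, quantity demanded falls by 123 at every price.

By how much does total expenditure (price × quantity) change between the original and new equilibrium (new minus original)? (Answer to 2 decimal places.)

Initially, 849 - 2p = 3p - 821, so 1670 = 5p and p = 334, q = 181.
After the shift, demand is qd = 726 - 2p and supply is qs = 3p - 683.
Setting them equal: 726 - 2p = 3p - 683 → 1409 = 5p, so p = 281.8 and q = 162.4.
Expenditure moves from 334×181 = 60454 to 281.8×162.4 = 45764.32; change = -14689.68.

-14689.68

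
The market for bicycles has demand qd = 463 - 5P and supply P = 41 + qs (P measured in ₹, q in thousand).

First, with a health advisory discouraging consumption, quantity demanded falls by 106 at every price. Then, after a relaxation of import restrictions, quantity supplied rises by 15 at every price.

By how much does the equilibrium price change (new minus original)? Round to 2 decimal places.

-20.17

Before the shock: 463 - 5P = P - 41 ⇒ 504 = 6P ⇒ P = 84, q = 43.
After the shift, demand is qd = 357 - 5P and supply is qs = P - 26.
Equate the new curves: 357 - 5P = P - 26, giving 383 = 6P, P = 383/6 ≈ 63.8333, q = 227/6 ≈ 37.8333.
ΔP = 63.8333 − 84 = -20.17.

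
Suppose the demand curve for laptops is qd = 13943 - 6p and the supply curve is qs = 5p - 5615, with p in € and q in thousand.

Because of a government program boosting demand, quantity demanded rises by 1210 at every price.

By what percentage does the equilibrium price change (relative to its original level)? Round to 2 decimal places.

+6.19

Initially, 13943 - 6p = 5p - 5615, so 19558 = 11p and p = 1778, q = 3275.
The shock moves the curves to qd = 15153 - 6p and qs = 5p - 5615.
Equate the new curves: 15153 - 6p = 5p - 5615, giving 20768 = 11p, p = 1888, q = 3825.
%Δp = (1888 − 1778) / 1778 × 100 = +6.19%.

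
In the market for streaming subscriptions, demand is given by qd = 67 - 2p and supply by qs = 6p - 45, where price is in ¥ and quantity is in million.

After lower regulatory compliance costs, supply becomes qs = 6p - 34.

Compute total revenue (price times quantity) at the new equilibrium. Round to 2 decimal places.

Solve the original market: 67 - 2p = 6p - 45, hence p = 14 and q = 39.
The shock moves the curves to qd = 67 - 2p and qs = 6p - 34.
Equate the new curves: 67 - 2p = 6p - 34, giving 101 = 8p, p = 12.625, q = 41.75.
New expenditure = 12.625 × 41.75 = 527.09.

527.09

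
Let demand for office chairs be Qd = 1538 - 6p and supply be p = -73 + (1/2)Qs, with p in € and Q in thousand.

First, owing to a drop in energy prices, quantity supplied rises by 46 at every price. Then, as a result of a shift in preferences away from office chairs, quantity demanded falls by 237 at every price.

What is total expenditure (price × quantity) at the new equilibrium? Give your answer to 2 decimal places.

65049.78

Solve the original market: 1538 - 6p = 2p + 146, hence p = 174 and Q = 494.
The shock moves the curves to Qd = 1301 - 6p and Qs = 2p + 192.
Setting them equal: 1301 - 6p = 2p + 192 → 1109 = 8p, so p = 138.625 and Q = 469.25.
New expenditure = 138.625 × 469.25 = 65049.78.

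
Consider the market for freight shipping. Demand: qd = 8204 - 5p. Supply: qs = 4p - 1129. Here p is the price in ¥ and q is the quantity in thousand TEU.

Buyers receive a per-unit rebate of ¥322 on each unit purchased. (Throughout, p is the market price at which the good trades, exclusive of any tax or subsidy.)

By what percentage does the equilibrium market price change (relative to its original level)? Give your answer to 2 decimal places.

+17.25

Original equilibrium: 8204 - 5p = 4p - 1129 gives 9333 = 9p, so p = 1037 and q = 3019.
Since buyers' out-of-pocket price is the market price minus the rebate, the effective demand curve becomes qd = 9814 - 5p.
Setting them equal: 9814 - 5p = 4p - 1129 → 10943 = 9p, so p = 10943/9 ≈ 1215.8889 and q = 33611/9 ≈ 3734.5556.
%Δp = (1215.8889 − 1037) / 1037 × 100 = +17.25%.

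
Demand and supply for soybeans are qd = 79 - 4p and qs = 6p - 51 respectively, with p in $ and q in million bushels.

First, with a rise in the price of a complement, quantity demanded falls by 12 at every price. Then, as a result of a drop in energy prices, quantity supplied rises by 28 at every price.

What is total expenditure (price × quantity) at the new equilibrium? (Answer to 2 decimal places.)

279.00

Initially, 79 - 4p = 6p - 51, so 130 = 10p and p = 13, q = 27.
The new curves are qd = 67 - 4p (demand) and qs = 6p - 23 (supply).
Clearing the new market: 67 - 4p = 6p - 23, so p = 9 and q = 31.
New expenditure = 9 × 31 = 279.00.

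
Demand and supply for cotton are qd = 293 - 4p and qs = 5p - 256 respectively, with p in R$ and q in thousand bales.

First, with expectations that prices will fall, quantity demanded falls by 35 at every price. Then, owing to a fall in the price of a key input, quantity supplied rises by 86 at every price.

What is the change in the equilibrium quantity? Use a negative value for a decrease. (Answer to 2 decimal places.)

+18.78

Initially, 293 - 4p = 5p - 256, so 549 = 9p and p = 61, q = 49.
The new curves are qd = 258 - 4p (demand) and qs = 5p - 170 (supply).
Equate the new curves: 258 - 4p = 5p - 170, giving 428 = 9p, p = 428/9 ≈ 47.5556, q = 610/9 ≈ 67.7778.
Δq = 67.7778 − 49 = +18.78.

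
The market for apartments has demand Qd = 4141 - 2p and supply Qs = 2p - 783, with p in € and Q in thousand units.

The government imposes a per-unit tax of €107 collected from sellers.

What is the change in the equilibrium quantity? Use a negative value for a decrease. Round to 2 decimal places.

Solve the original market: 4141 - 2p = 2p - 783, hence p = 1231 and Q = 1679.
Since sellers keep the price net of the tax, the effective supply curve becomes Qs = 2p - 997.
Setting them equal: 4141 - 2p = 2p - 997 → 5138 = 4p, so p = 1284.5 and Q = 1572.
ΔQ = 1572 − 1679 = -107.00.

-107.00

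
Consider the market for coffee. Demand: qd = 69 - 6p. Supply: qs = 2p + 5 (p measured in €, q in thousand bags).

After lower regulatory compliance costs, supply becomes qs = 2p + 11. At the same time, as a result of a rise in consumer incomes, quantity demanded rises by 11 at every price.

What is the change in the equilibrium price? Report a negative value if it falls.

Initially, 69 - 6p = 2p + 5, so 64 = 8p and p = 8, q = 21.
After the shift, demand is qd = 80 - 6p and supply is qs = 2p + 11.
New equilibrium: 80 - 6p = 2p + 11 ⇒ 69 = 8p ⇒ p = 8.625, q = 28.25.
Δp = 8.625 − 8 = +0.625.

+0.625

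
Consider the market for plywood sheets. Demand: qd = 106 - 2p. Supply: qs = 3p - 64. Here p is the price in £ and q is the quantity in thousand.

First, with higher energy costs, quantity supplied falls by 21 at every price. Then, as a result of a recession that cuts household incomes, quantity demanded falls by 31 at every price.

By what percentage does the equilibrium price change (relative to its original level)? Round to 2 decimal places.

Solve the original market: 106 - 2p = 3p - 64, hence p = 34 and q = 38.
With the change applied: demand qd = 75 - 2p, supply qs = 3p - 85.
Setting them equal: 75 - 2p = 3p - 85 → 160 = 5p, so p = 32 and q = 11.
%Δp = (32 − 34) / 34 × 100 = -5.88%.

-5.88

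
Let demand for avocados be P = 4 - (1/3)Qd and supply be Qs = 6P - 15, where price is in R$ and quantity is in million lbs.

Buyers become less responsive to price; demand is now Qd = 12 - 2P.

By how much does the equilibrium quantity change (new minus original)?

Before the shock: 12 - 3P = 6P - 15 ⇒ 27 = 9P ⇒ P = 3, Q = 3.
After the shift, demand is Qd = 12 - 2P and supply is Qs = 6P - 15.
Setting them equal: 12 - 2P = 6P - 15 → 27 = 8P, so P = 3.375 and Q = 5.25.
ΔQ = 5.25 − 3 = +2.25.

+2.25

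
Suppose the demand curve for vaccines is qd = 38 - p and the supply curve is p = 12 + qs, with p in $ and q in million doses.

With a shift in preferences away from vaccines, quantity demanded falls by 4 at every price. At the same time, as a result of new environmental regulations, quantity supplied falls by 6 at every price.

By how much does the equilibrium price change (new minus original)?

Original equilibrium: 38 - p = p - 12 gives 50 = 2p, so p = 25 and q = 13.
The shock moves the curves to qd = 34 - p and qs = p - 18.
Equate the new curves: 34 - p = p - 18, giving 52 = 2p, p = 26, q = 8.
Δp = 26 − 25 = +1.

+1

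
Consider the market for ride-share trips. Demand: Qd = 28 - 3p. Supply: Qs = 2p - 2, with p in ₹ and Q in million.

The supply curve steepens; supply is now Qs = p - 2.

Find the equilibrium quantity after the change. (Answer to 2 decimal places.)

Solve the original market: 28 - 3p = 2p - 2, hence p = 6 and Q = 10.
With the change applied: demand Qd = 28 - 3p, supply Qs = p - 2.
Setting them equal: 28 - 3p = p - 2 → 30 = 4p, so p = 7.5 and Q = 5.5.

5.50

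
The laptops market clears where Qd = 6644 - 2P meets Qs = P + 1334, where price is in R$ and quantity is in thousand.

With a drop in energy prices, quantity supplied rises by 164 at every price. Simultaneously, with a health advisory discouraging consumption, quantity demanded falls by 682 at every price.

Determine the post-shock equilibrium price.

1488

Original equilibrium: 6644 - 2P = P + 1334 gives 5310 = 3P, so P = 1770 and Q = 3104.
After the shift, demand is Qd = 5962 - 2P and supply is Qs = P + 1498.
Setting them equal: 5962 - 2P = P + 1498 → 4464 = 3P, so P = 1488 and Q = 2986.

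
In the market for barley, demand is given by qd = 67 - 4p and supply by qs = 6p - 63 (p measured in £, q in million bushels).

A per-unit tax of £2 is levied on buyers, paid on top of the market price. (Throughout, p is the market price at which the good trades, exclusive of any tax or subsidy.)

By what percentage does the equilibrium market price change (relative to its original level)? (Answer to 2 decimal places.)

Initially, 67 - 4p = 6p - 63, so 130 = 10p and p = 13, q = 15.
Since buyers pay the price plus the tax, the effective demand curve becomes qd = 59 - 4p.
Clearing the new market: 59 - 4p = 6p - 63, so p = 12.2 and q = 10.2.
%Δp = (12.2 − 13) / 13 × 100 = -6.15%.

-6.15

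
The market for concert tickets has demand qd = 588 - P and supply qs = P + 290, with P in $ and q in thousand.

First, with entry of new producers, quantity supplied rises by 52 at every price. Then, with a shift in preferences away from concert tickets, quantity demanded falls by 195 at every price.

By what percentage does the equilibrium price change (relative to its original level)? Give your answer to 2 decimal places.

-82.89

Original equilibrium: 588 - P = P + 290 gives 298 = 2P, so P = 149 and q = 439.
The shock moves the curves to qd = 393 - P and qs = P + 342.
Clearing the new market: 393 - P = P + 342, so P = 25.5 and q = 367.5.
%ΔP = (25.5 − 149) / 149 × 100 = -82.89%.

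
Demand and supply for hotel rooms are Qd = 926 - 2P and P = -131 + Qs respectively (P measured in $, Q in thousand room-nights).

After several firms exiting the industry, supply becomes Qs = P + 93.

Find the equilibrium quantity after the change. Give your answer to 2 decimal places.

370.67

Initially, 926 - 2P = P + 131, so 795 = 3P and P = 265, Q = 396.
With the change applied: demand Qd = 926 - 2P, supply Qs = P + 93.
Equate the new curves: 926 - 2P = P + 93, giving 833 = 3P, P = 833/3 ≈ 277.6667, Q = 1112/3 ≈ 370.6667.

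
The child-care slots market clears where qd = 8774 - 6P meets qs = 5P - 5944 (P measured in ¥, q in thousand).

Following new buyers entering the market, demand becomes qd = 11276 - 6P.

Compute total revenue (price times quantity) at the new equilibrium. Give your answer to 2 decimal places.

2948177.85

Before the shock: 8774 - 6P = 5P - 5944 ⇒ 14718 = 11P ⇒ P = 1338, q = 746.
After the shift, demand is qd = 11276 - 6P and supply is qs = 5P - 5944.
New equilibrium: 11276 - 6P = 5P - 5944 ⇒ 17220 = 11P ⇒ P = 17220/11 ≈ 1565.4545, q = 20716/11 ≈ 1883.2727.
New expenditure = 1565.4545 × 1883.2727 = 2948177.85.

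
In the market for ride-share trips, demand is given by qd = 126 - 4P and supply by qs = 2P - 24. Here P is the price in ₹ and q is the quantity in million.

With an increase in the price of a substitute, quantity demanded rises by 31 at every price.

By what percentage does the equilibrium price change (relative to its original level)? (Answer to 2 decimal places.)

+20.67

Before the shock: 126 - 4P = 2P - 24 ⇒ 150 = 6P ⇒ P = 25, q = 26.
With the change applied: demand qd = 157 - 4P, supply qs = 2P - 24.
Setting them equal: 157 - 4P = 2P - 24 → 181 = 6P, so P = 181/6 ≈ 30.1667 and q = 109/3 ≈ 36.3333.
%ΔP = (30.1667 − 25) / 25 × 100 = +20.67%.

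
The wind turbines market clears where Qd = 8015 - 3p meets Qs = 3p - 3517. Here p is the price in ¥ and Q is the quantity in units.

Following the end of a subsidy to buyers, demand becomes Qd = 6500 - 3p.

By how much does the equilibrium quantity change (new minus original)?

Initially, 8015 - 3p = 3p - 3517, so 11532 = 6p and p = 1922, Q = 2249.
With the change applied: demand Qd = 6500 - 3p, supply Qs = 3p - 3517.
New equilibrium: 6500 - 3p = 3p - 3517 ⇒ 10017 = 6p ⇒ p = 1669.5, Q = 1491.5.
ΔQ = 1491.5 − 2249 = -757.5.

-757.5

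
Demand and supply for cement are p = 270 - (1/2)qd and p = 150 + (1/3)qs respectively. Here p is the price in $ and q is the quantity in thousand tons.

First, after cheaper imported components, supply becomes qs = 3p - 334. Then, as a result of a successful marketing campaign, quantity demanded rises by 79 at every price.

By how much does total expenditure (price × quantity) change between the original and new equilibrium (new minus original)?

+16812.68

Initially, 540 - 2p = 3p - 450, so 990 = 5p and p = 198, q = 144.
The shock moves the curves to qd = 619 - 2p and qs = 3p - 334.
New equilibrium: 619 - 2p = 3p - 334 ⇒ 953 = 5p ⇒ p = 190.6, q = 237.8.
Expenditure moves from 198×144 = 28512 to 190.6×237.8 = 45324.68; change = +16812.68.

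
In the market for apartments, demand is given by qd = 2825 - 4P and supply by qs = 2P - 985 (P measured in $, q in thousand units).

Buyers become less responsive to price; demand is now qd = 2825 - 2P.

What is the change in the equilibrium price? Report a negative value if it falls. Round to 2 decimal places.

Solve the original market: 2825 - 4P = 2P - 985, hence P = 635 and q = 285.
After the shift, demand is qd = 2825 - 2P and supply is qs = 2P - 985.
New equilibrium: 2825 - 2P = 2P - 985 ⇒ 3810 = 4P ⇒ P = 952.5, q = 920.
ΔP = 952.5 − 635 = +317.50.

+317.50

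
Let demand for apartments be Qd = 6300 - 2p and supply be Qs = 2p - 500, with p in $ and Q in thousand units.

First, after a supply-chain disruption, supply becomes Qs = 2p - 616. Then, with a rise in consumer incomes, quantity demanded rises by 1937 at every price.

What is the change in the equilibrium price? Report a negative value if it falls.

+513.25

Solve the original market: 6300 - 2p = 2p - 500, hence p = 1700 and Q = 2900.
After the shift, demand is Qd = 8237 - 2p and supply is Qs = 2p - 616.
Equate the new curves: 8237 - 2p = 2p - 616, giving 8853 = 4p, p = 2213.25, Q = 3810.5.
Δp = 2213.25 − 1700 = +513.25.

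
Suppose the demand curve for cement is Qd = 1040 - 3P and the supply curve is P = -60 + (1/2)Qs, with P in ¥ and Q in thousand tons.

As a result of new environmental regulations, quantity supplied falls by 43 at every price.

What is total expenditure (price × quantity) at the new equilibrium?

Before the shock: 1040 - 3P = 2P + 120 ⇒ 920 = 5P ⇒ P = 184, Q = 488.
With the change applied: demand Qd = 1040 - 3P, supply Qs = 2P + 77.
Equate the new curves: 1040 - 3P = 2P + 77, giving 963 = 5P, P = 192.6, Q = 462.2.
New expenditure = 192.6 × 462.2 = 89019.72.

89019.72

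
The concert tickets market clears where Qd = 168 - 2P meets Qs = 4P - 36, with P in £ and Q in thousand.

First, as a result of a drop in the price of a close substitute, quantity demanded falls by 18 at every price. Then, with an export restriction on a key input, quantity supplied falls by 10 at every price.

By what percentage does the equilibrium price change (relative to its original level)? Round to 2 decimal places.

-3.92

Solve the original market: 168 - 2P = 4P - 36, hence P = 34 and Q = 100.
The shock moves the curves to Qd = 150 - 2P and Qs = 4P - 46.
Clearing the new market: 150 - 2P = 4P - 46, so P = 98/3 ≈ 32.6667 and Q = 254/3 ≈ 84.6667.
%ΔP = (32.6667 − 34) / 34 × 100 = -3.92%.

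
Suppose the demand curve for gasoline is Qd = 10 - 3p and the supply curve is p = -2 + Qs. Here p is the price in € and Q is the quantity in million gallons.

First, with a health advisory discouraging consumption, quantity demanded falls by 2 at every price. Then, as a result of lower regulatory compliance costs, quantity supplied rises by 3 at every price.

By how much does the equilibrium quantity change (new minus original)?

+1.75

Before the shock: 10 - 3p = p + 2 ⇒ 8 = 4p ⇒ p = 2, Q = 4.
With the change applied: demand Qd = 8 - 3p, supply Qs = p + 5.
Clearing the new market: 8 - 3p = p + 5, so p = 0.75 and Q = 5.75.
ΔQ = 5.75 − 4 = +1.75.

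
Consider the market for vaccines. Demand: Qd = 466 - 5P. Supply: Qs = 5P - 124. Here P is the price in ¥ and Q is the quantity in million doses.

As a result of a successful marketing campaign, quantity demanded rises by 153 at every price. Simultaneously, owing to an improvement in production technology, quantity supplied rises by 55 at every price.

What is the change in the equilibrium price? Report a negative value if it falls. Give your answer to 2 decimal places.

Original equilibrium: 466 - 5P = 5P - 124 gives 590 = 10P, so P = 59 and Q = 171.
The shock moves the curves to Qd = 619 - 5P and Qs = 5P - 69.
Clearing the new market: 619 - 5P = 5P - 69, so P = 68.8 and Q = 275.
ΔP = 68.8 − 59 = +9.80.

+9.80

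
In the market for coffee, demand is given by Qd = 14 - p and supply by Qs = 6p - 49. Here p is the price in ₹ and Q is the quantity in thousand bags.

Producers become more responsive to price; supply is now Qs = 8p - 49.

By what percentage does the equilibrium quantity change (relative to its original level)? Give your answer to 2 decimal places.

Before the shock: 14 - p = 6p - 49 ⇒ 63 = 7p ⇒ p = 9, Q = 5.
After the shift, demand is Qd = 14 - p and supply is Qs = 8p - 49.
Equate the new curves: 14 - p = 8p - 49, giving 63 = 9p, p = 7, Q = 7.
%ΔQ = (7 − 5) / 5 × 100 = +40.00%.

+40.00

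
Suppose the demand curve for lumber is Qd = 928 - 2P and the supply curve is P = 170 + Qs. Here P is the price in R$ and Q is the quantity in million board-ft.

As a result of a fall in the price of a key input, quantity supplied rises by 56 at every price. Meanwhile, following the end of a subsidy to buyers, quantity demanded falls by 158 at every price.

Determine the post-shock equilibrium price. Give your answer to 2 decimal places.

294.67

Before the shock: 928 - 2P = P - 170 ⇒ 1098 = 3P ⇒ P = 366, Q = 196.
With the change applied: demand Qd = 770 - 2P, supply Qs = P - 114.
New equilibrium: 770 - 2P = P - 114 ⇒ 884 = 3P ⇒ P = 884/3 ≈ 294.6667, Q = 542/3 ≈ 180.6667.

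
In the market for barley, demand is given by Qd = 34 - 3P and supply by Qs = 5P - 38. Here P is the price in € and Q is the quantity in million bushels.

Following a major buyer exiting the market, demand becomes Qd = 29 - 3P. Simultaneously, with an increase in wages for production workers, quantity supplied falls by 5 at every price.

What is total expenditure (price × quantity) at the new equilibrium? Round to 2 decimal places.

Solve the original market: 34 - 3P = 5P - 38, hence P = 9 and Q = 7.
After the shift, demand is Qd = 29 - 3P and supply is Qs = 5P - 43.
New equilibrium: 29 - 3P = 5P - 43 ⇒ 72 = 8P ⇒ P = 9, Q = 2.
New expenditure = 9 × 2 = 18.00.

18.00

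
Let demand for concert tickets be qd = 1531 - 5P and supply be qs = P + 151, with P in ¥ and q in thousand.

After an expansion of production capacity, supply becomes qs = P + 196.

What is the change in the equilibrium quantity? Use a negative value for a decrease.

+37.5

Solve the original market: 1531 - 5P = P + 151, hence P = 230 and q = 381.
With the change applied: demand qd = 1531 - 5P, supply qs = P + 196.
New equilibrium: 1531 - 5P = P + 196 ⇒ 1335 = 6P ⇒ P = 222.5, q = 418.5.
Δq = 418.5 − 381 = +37.5.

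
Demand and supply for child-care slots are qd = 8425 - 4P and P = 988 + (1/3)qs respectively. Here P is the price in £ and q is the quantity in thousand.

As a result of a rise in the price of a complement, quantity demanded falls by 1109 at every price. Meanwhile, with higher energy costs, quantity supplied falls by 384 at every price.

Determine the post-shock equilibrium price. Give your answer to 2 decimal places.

1523.43

Solve the original market: 8425 - 4P = 3P - 2964, hence P = 1627 and q = 1917.
The new curves are qd = 7316 - 4P (demand) and qs = 3P - 3348 (supply).
Setting them equal: 7316 - 4P = 3P - 3348 → 10664 = 7P, so P = 10664/7 ≈ 1523.4286 and q = 8556/7 ≈ 1222.2857.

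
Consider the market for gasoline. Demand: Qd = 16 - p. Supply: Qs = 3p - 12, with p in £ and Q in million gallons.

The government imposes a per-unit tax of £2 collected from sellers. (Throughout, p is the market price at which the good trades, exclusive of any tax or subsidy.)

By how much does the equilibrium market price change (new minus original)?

Before the shock: 16 - p = 3p - 12 ⇒ 28 = 4p ⇒ p = 7, Q = 9.
Since sellers keep the price net of the tax, the effective supply curve becomes Qs = 3p - 18.
Equate the new curves: 16 - p = 3p - 18, giving 34 = 4p, p = 8.5, Q = 7.5.
Δp = 8.5 − 7 = +1.5.

+1.5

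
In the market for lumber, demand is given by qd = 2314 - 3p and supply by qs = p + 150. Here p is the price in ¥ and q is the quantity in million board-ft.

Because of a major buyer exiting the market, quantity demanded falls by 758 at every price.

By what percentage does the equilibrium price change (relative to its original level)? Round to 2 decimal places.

Solve the original market: 2314 - 3p = p + 150, hence p = 541 and q = 691.
After the shift, demand is qd = 1556 - 3p and supply is qs = p + 150.
Clearing the new market: 1556 - 3p = p + 150, so p = 351.5 and q = 501.5.
%Δp = (351.5 − 541) / 541 × 100 = -35.03%.

-35.03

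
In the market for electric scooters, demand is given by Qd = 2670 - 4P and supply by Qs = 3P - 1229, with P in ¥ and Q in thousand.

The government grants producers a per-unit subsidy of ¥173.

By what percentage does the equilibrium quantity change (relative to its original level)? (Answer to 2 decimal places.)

Initially, 2670 - 4P = 3P - 1229, so 3899 = 7P and P = 557, Q = 442.
Since sellers receive the price plus the subsidy, the effective supply curve becomes Qs = 3P - 710.
Equate the new curves: 2670 - 4P = 3P - 710, giving 3380 = 7P, P = 3380/7 ≈ 482.8571, Q = 5170/7 ≈ 738.5714.
%ΔQ = (738.5714 − 442) / 442 × 100 = +67.10%.

+67.10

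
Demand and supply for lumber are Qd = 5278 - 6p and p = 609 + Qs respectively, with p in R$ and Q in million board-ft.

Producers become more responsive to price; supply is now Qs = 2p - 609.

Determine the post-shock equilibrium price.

Original equilibrium: 5278 - 6p = p - 609 gives 5887 = 7p, so p = 841 and Q = 232.
After the shift, demand is Qd = 5278 - 6p and supply is Qs = 2p - 609.
Equate the new curves: 5278 - 6p = 2p - 609, giving 5887 = 8p, p = 735.875, Q = 862.75.

735.875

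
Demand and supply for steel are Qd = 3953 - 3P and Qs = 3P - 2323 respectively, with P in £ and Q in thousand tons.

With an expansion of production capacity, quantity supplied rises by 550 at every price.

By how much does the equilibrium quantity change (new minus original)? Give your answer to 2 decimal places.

Solve the original market: 3953 - 3P = 3P - 2323, hence P = 1046 and Q = 815.
After the shift, demand is Qd = 3953 - 3P and supply is Qs = 3P - 1773.
Setting them equal: 3953 - 3P = 3P - 1773 → 5726 = 6P, so P = 2863/3 ≈ 954.3333 and Q = 1090.
ΔQ = 1090 − 815 = +275.00.

+275.00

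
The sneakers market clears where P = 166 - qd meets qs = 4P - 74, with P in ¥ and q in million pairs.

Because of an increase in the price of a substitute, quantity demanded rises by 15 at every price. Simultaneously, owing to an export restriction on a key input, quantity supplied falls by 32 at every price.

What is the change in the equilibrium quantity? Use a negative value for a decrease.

Before the shock: 166 - P = 4P - 74 ⇒ 240 = 5P ⇒ P = 48, q = 118.
The new curves are qd = 181 - P (demand) and qs = 4P - 106 (supply).
Clearing the new market: 181 - P = 4P - 106, so P = 57.4 and q = 123.6.
Δq = 123.6 − 118 = +5.6.

+5.6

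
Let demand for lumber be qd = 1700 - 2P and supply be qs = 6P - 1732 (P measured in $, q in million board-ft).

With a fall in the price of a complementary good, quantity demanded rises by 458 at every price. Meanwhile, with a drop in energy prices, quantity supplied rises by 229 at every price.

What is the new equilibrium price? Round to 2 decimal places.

Initially, 1700 - 2P = 6P - 1732, so 3432 = 8P and P = 429, q = 842.
The shock moves the curves to qd = 2158 - 2P and qs = 6P - 1503.
Setting them equal: 2158 - 2P = 6P - 1503 → 3661 = 8P, so P = 457.625 and q = 1242.75.

457.63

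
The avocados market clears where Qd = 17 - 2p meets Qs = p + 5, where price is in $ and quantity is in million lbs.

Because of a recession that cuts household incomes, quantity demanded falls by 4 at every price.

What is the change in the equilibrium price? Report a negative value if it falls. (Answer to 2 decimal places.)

Before the shock: 17 - 2p = p + 5 ⇒ 12 = 3p ⇒ p = 4, Q = 9.
With the change applied: demand Qd = 13 - 2p, supply Qs = p + 5.
Equate the new curves: 13 - 2p = p + 5, giving 8 = 3p, p = 8/3 ≈ 2.6667, Q = 23/3 ≈ 7.6667.
Δp = 2.6667 − 4 = -1.33.

-1.33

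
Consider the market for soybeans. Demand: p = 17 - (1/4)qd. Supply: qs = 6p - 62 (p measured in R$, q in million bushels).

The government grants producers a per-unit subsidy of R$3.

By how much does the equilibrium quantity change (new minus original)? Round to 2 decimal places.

+7.20

Original equilibrium: 68 - 4p = 6p - 62 gives 130 = 10p, so p = 13 and q = 16.
Since sellers receive the price plus the subsidy, the effective supply curve becomes qs = 6p - 44.
Equate the new curves: 68 - 4p = 6p - 44, giving 112 = 10p, p = 11.2, q = 23.2.
Δq = 23.2 − 16 = +7.20.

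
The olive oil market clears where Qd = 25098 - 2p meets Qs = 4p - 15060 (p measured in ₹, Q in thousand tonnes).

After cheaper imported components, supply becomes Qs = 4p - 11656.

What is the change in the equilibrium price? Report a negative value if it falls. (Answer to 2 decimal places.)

Original equilibrium: 25098 - 2p = 4p - 15060 gives 40158 = 6p, so p = 6693 and Q = 11712.
The new curves are Qd = 25098 - 2p (demand) and Qs = 4p - 11656 (supply).
New equilibrium: 25098 - 2p = 4p - 11656 ⇒ 36754 = 6p ⇒ p = 18377/3 ≈ 6125.6667, Q = 38540/3 ≈ 12846.6667.
Δp = 6125.6667 − 6693 = -567.33.

-567.33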